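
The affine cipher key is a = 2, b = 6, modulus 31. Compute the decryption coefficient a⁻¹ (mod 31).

16

Extended Euclidean algorithm:
31 = 15×2 + 1
2 = 2×1 + 0
Since gcd(2, 31) = 1, back-substitute to write 1 as a combination:
1 = 31 − 15·2
Hence 2⁻¹ ≡ -15 ≡ 16 (mod 31).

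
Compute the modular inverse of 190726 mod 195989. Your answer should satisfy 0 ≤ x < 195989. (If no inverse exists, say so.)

133204

Run Euclid on (195989, 190726):
195989 = 1·190726 + 5263
190726 = 36·5263 + 1258
5263 = 4·1258 + 231
1258 = 5·231 + 103
231 = 2·103 + 25
103 = 4·25 + 3
25 = 8·3 + 1
3 = 3·1 + 0
gcd = 1, so the inverse exists. Back-substitute:
1 = 25 − 8·3
1 = −8·103 + 33·25
1 = 33·231 − 74·103
1 = −74·1258 + 403·231
1 = 403·5263 − 1686·1258
1 = −1686·190726 + 61099·5263
1 = 61099·195989 − 62785·190726
So 190726·(-62785) ≡ 1 (mod 195989), and -62785 ≡ 133204 (mod 195989).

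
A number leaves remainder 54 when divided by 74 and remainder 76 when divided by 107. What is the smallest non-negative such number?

Write x = 54 + 74·k. Then 74·k ≡ 76 − 54 ≡ 22 (mod 107).
Need 74⁻¹ mod 107. Extended Euclid on (107, 74):
107 = 1·74 + 33
74 = 2·33 + 8
33 = 4·8 + 1
8 = 8·1 + 0
Back-substitute:
1 = 33 − 4·8
1 = −4·74 + 9·33
1 = 9·107 − 13·74
74⁻¹ ≡ 94 (mod 107), so k ≡ 94·22 ≡ 35 (mod 107).
x = 54 + 74·35 = 2644.

2644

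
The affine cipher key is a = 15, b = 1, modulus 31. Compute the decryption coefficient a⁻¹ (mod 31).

Extended Euclidean algorithm:
31 = 2×15 + 1
15 = 15×1 + 0
Since gcd(15, 31) = 1, back-substitute to write 1 as a combination:
1 = 31 − 2·15
Thus 15·(-2) ≡ 1 (mod 31); reducing, -2 mod 31 = 29.

29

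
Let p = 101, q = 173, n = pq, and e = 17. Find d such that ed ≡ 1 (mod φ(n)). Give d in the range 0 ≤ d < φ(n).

13153

φ(n) = (p−1)(q−1) = 100·172 = 17200.
Need d with 17·d ≡ 1 (mod 17200). Apply the extended Euclidean algorithm:
17200 = 1011·17 + 13
17 = 1·13 + 4
13 = 3·4 + 1
4 = 4·1 + 0
Back-substitute:
1 = 13 − 3·4
1 = −3·17 + 4·13
1 = 4·17200 − 4047·17
So 17·(-4047) ≡ 1 (mod 17200), hence d ≡ -4047 ≡ 13153 (mod 17200).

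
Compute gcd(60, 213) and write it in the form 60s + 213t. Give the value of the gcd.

3

Repeated division:
213 = 3×60 + 33
60 = 1×33 + 27
33 = 1×27 + 6
27 = 4×6 + 3
6 = 2×3 + 0
gcd(60, 213) = 3.
Working backward:
3 = 27 − 4·6
3 = −4·33 + 5·27
3 = 5·60 − 9·33
3 = −9·213 + 32·60
So 3 = (-9)·213 + (32)·60.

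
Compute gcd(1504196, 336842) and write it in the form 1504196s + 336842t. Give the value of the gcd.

2

Repeated division:
1504196 = 4·336842 + 156828
336842 = 2·156828 + 23186
156828 = 6·23186 + 17712
23186 = 1·17712 + 5474
17712 = 3·5474 + 1290
5474 = 4·1290 + 314
1290 = 4·314 + 34
314 = 9·34 + 8
34 = 4·8 + 2
8 = 4·2 + 0
gcd(1504196, 336842) = 2.
Working backward:
2 = 34 − 4·8
2 = −4·314 + 37·34
2 = 37·1290 − 152·314
2 = −152·5474 + 645·1290
2 = 645·17712 − 2087·5474
2 = −2087·23186 + 2732·17712
2 = 2732·156828 − 18479·23186
2 = −18479·336842 + 39690·156828
2 = 39690·1504196 − 177239·336842
So 2 = (39690)·1504196 + (-177239)·336842.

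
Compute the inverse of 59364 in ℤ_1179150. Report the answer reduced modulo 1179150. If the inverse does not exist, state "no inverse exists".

no inverse exists

Euclidean algorithm on 1179150, 59364:
1179150 = 19×59364 + 51234
59364 = 1×51234 + 8130
51234 = 6×8130 + 2454
8130 = 3×2454 + 768
2454 = 3×768 + 150
768 = 5×150 + 18
150 = 8×18 + 6
18 = 3×6 + 0
The gcd is 6, not 1, hence no inverse exists.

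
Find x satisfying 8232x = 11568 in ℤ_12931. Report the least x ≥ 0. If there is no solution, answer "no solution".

First find gcd(8232, 12931):
12931 = 1×8232 + 4699
8232 = 1×4699 + 3533
4699 = 1×3533 + 1166
3533 = 3×1166 + 35
1166 = 33×35 + 11
35 = 3×11 + 2
11 = 5×2 + 1
2 = 2×1 + 0
gcd = 1, so a unique solution mod 12931 exists.
Back-substitute for the Bézout coefficients:
1 = 11 − 5·2
1 = −5·35 + 16·11
1 = 16·1166 − 533·35
1 = −533·3533 + 1615·1166
1 = 1615·4699 − 2148·3533
1 = −2148·8232 + 3763·4699
1 = 3763·12931 − 5911·8232
So 8232·(-5911) ≡ 1 (mod 12931), giving 8232⁻¹ ≡ 7020.
x ≡ 8232⁻¹·11568 ≡ 7020·11568 ≡ 680 (mod 12931).

680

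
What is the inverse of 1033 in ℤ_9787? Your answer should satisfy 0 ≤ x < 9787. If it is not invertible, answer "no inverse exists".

739

Apply the Euclidean algorithm to 9787 and 1033:
9787 = 9×1033 + 490
1033 = 2×490 + 53
490 = 9×53 + 13
53 = 4×13 + 1
13 = 13×1 + 0
Since gcd(1033, 9787) = 1, back-substitute to write 1 as a combination:
1 = 53 − 4·13
1 = −4·490 + 37·53
1 = 37·1033 − 78·490
1 = −78·9787 + 739·1033
So 1033·739 ≡ 1 (mod 9787).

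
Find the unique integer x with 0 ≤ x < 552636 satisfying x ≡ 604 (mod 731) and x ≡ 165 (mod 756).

Write x = 604 + 731·k. Then 731·k ≡ 165 − 604 ≡ 317 (mod 756).
Need 731⁻¹ mod 756. Extended Euclid on (756, 731):
756 = 1×731 + 25
731 = 29×25 + 6
25 = 4×6 + 1
6 = 6×1 + 0
Back-substitute:
1 = 25 − 4·6
1 = −4·731 + 117·25
1 = 117·756 − 121·731
731⁻¹ ≡ 635 (mod 756), so k ≡ 635·317 ≡ 199 (mod 756).
x = 604 + 731·199 = 146073.

146073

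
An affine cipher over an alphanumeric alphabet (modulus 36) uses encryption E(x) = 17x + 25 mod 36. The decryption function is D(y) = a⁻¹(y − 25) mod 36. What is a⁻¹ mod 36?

Apply the Euclidean algorithm to 36 and 17:
36 = 2×17 + 2
17 = 8×2 + 1
2 = 2×1 + 0
gcd = 1, so the inverse exists. Back-substitute:
1 = 17 − 8·2
1 = −8·36 + 17·17
So 17·17 ≡ 1 (mod 36).

17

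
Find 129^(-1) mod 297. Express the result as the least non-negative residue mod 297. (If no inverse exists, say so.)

Compute gcd(129, 297):
297 = 2*129 + 39
129 = 3*39 + 12
39 = 3*12 + 3
12 = 4*3 + 0
Since gcd = 3 > 1, 129 is not a unit mod 297.

no inverse exists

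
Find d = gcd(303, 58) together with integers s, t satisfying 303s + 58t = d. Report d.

1

Repeated division:
303 = 5×58 + 13
58 = 4×13 + 6
13 = 2×6 + 1
6 = 6×1 + 0
gcd(303, 58) = 1.
Express as a combination:
1 = 13 − 2·6
1 = −2·58 + 9·13
1 = 9·303 − 47·58
So 1 = (9)·303 + (-47)·58.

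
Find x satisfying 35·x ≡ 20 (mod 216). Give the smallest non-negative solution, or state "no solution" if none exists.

124

First find gcd(35, 216):
216 = 6×35 + 6
35 = 5×6 + 5
6 = 1×5 + 1
5 = 5×1 + 0
gcd = 1, so a unique solution mod 216 exists.
Back-substitute for the Bézout coefficients:
1 = 6 − 5
1 = −35 + 6·6
1 = 6·216 − 37·35
So 35·(-37) ≡ 1 (mod 216), giving 35⁻¹ ≡ 179.
x ≡ 35⁻¹·20 ≡ 179·20 ≡ 124 (mod 216).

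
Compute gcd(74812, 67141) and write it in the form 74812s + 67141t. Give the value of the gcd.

1

Repeated division:
74812 = 1×67141 + 7671
67141 = 8×7671 + 5773
7671 = 1×5773 + 1898
5773 = 3×1898 + 79
1898 = 24×79 + 2
79 = 39×2 + 1
2 = 2×1 + 0
gcd(74812, 67141) = 1.
Back-substituting:
1 = 79 − 39·2
1 = −39·1898 + 937·79
1 = 937·5773 − 2850·1898
1 = −2850·7671 + 3787·5773
1 = 3787·67141 − 33146·7671
1 = −33146·74812 + 36933·67141
So 1 = (-33146)·74812 + (36933)·67141.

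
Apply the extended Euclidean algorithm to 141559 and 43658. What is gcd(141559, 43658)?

Repeated division:
141559 = 3×43658 + 10585
43658 = 4×10585 + 1318
10585 = 8×1318 + 41
1318 = 32×41 + 6
41 = 6×6 + 5
6 = 1×5 + 1
5 = 5×1 + 0
gcd(141559, 43658) = 1.
Back-substituting:
1 = 6 − 5
1 = −41 + 7·6
1 = 7·1318 − 225·41
1 = −225·10585 + 1807·1318
1 = 1807·43658 − 7453·10585
1 = −7453·141559 + 24166·43658
So 1 = (-7453)·141559 + (24166)·43658.

1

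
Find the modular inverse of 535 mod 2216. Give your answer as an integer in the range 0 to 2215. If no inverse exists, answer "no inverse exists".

Apply the Euclidean algorithm to 2216 and 535:
2216 = 4*535 + 76
535 = 7*76 + 3
76 = 25*3 + 1
3 = 3*1 + 0
gcd = 1, so the inverse exists. Back-substitute:
1 = 76 − 25·3
1 = −25·535 + 176·76
1 = 176·2216 − 729·535
So 535·(-729) ≡ 1 (mod 2216), and -729 ≡ 1487 (mod 2216).

1487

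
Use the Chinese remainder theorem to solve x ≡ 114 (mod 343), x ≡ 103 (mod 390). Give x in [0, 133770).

45733

Write x = 114 + 343·k. Then 343·k ≡ 103 − 114 ≡ 379 (mod 390).
Need 343⁻¹ mod 390. Extended Euclid on (390, 343):
390 = 1·343 + 47
343 = 7·47 + 14
47 = 3·14 + 5
14 = 2·5 + 4
5 = 1·4 + 1
4 = 4·1 + 0
Back-substitute:
1 = 5 − 4
1 = −14 + 3·5
1 = 3·47 − 10·14
1 = −10·343 + 73·47
1 = 73·390 − 83·343
343⁻¹ ≡ 307 (mod 390), so k ≡ 307·379 ≡ 133 (mod 390).
x = 114 + 343·133 = 45733.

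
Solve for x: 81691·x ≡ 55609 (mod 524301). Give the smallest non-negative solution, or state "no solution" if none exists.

171595

First find gcd(81691, 524301):
524301 = 6×81691 + 34155
81691 = 2×34155 + 13381
34155 = 2×13381 + 7393
13381 = 1×7393 + 5988
7393 = 1×5988 + 1405
5988 = 4×1405 + 368
1405 = 3×368 + 301
368 = 1×301 + 67
301 = 4×67 + 33
67 = 2×33 + 1
33 = 33×1 + 0
gcd = 1, so a unique solution mod 524301 exists.
Back-substitute for the Bézout coefficients:
1 = 67 − 2·33
1 = −2·301 + 9·67
1 = 9·368 − 11·301
1 = −11·1405 + 42·368
1 = 42·5988 − 179·1405
1 = −179·7393 + 221·5988
1 = 221·13381 − 400·7393
1 = −400·34155 + 1021·13381
1 = 1021·81691 − 2442·34155
1 = −2442·524301 + 15673·81691
So 81691·(15673) ≡ 1 (mod 524301), giving 81691⁻¹ ≡ 15673.
x ≡ 81691⁻¹·55609 ≡ 15673·55609 ≡ 171595 (mod 524301).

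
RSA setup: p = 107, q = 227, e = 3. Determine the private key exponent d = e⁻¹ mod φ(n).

15971

φ(n) = (p−1)(q−1) = 106·226 = 23956.
Need d with 3·d ≡ 1 (mod 23956). Apply the extended Euclidean algorithm:
23956 = 7985×3 + 1
3 = 3×1 + 0
Back-substitute:
1 = 23956 − 7985·3
So 3·(-7985) ≡ 1 (mod 23956), hence d ≡ -7985 ≡ 15971 (mod 23956).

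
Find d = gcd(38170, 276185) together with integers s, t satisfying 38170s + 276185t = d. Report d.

Euclidean algorithm:
276185 = 7*38170 + 8995
38170 = 4*8995 + 2190
8995 = 4*2190 + 235
2190 = 9*235 + 75
235 = 3*75 + 10
75 = 7*10 + 5
10 = 2*5 + 0
gcd(38170, 276185) = 5.
Express as a combination:
5 = 75 − 7·10
5 = −7·235 + 22·75
5 = 22·2190 − 205·235
5 = −205·8995 + 842·2190
5 = 842·38170 − 3573·8995
5 = −3573·276185 + 25853·38170
So 5 = (-3573)·276185 + (25853)·38170.

5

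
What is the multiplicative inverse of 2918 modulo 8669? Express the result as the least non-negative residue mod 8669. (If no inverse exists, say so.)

Extended Euclidean algorithm:
8669 = 2·2918 + 2833
2918 = 1·2833 + 85
2833 = 33·85 + 28
85 = 3·28 + 1
28 = 28·1 + 0
Since gcd(2918, 8669) = 1, back-substitute to write 1 as a combination:
1 = 85 − 3·28
1 = −3·2833 + 100·85
1 = 100·2918 − 103·2833
1 = −103·8669 + 306·2918
So 2918·306 ≡ 1 (mod 8669).

306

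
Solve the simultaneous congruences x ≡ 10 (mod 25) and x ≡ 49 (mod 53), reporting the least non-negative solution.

Write x = 10 + 25·k. Then 25·k ≡ 49 − 10 ≡ 39 (mod 53).
Need 25⁻¹ mod 53. Extended Euclid on (53, 25):
53 = 2·25 + 3
25 = 8·3 + 1
3 = 3·1 + 0
Back-substitute:
1 = 25 − 8·3
1 = −8·53 + 17·25
25⁻¹ ≡ 17 (mod 53), so k ≡ 17·39 ≡ 27 (mod 53).
x = 10 + 25·27 = 685.

685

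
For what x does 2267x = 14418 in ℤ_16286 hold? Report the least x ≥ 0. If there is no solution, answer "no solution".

13232

First find gcd(2267, 16286):
16286 = 7·2267 + 417
2267 = 5·417 + 182
417 = 2·182 + 53
182 = 3·53 + 23
53 = 2·23 + 7
23 = 3·7 + 2
7 = 3·2 + 1
2 = 2·1 + 0
gcd = 1, so a unique solution mod 16286 exists.
Back-substitute for the Bézout coefficients:
1 = 7 − 3·2
1 = −3·23 + 10·7
1 = 10·53 − 23·23
1 = −23·182 + 79·53
1 = 79·417 − 181·182
1 = −181·2267 + 984·417
1 = 984·16286 − 7069·2267
So 2267·(-7069) ≡ 1 (mod 16286), giving 2267⁻¹ ≡ 9217.
x ≡ 2267⁻¹·14418 ≡ 9217·14418 ≡ 13232 (mod 16286).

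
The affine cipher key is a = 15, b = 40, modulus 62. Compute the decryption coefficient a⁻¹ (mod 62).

29

Run Euclid on (62, 15):
62 = 4*15 + 2
15 = 7*2 + 1
2 = 2*1 + 0
The gcd is 1. Working backward:
1 = 15 − 7·2
1 = −7·62 + 29·15
So 15·29 ≡ 1 (mod 62).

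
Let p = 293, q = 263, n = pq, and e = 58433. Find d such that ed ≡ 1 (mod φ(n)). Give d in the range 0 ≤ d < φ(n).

φ(n) = (p−1)(q−1) = 292·262 = 76504.
Need d with 58433·d ≡ 1 (mod 76504). Apply the extended Euclidean algorithm:
76504 = 1*58433 + 18071
58433 = 3*18071 + 4220
18071 = 4*4220 + 1191
4220 = 3*1191 + 647
1191 = 1*647 + 544
647 = 1*544 + 103
544 = 5*103 + 29
103 = 3*29 + 16
29 = 1*16 + 13
16 = 1*13 + 3
13 = 4*3 + 1
3 = 3*1 + 0
Back-substitute:
1 = 13 − 4·3
1 = −4·16 + 5·13
1 = 5·29 − 9·16
1 = −9·103 + 32·29
1 = 32·544 − 169·103
1 = −169·647 + 201·544
1 = 201·1191 − 370·647
1 = −370·4220 + 1311·1191
1 = 1311·18071 − 5614·4220
1 = −5614·58433 + 18153·18071
1 = 18153·76504 − 23767·58433
So 58433·(-23767) ≡ 1 (mod 76504), hence d ≡ -23767 ≡ 52737 (mod 76504).

52737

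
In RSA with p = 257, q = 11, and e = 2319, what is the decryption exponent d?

φ(n) = (p−1)(q−1) = 256·10 = 2560.
Need d with 2319·d ≡ 1 (mod 2560). Apply the extended Euclidean algorithm:
2560 = 1×2319 + 241
2319 = 9×241 + 150
241 = 1×150 + 91
150 = 1×91 + 59
91 = 1×59 + 32
59 = 1×32 + 27
32 = 1×27 + 5
27 = 5×5 + 2
5 = 2×2 + 1
2 = 2×1 + 0
Back-substitute:
1 = 5 − 2·2
1 = −2·27 + 11·5
1 = 11·32 − 13·27
1 = −13·59 + 24·32
1 = 24·91 − 37·59
1 = −37·150 + 61·91
1 = 61·241 − 98·150
1 = −98·2319 + 943·241
1 = 943·2560 − 1041·2319
So 2319·(-1041) ≡ 1 (mod 2560), hence d ≡ -1041 ≡ 1519 (mod 2560).

1519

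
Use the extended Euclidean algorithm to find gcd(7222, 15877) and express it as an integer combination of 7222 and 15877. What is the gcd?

1

Repeated division:
15877 = 2*7222 + 1433
7222 = 5*1433 + 57
1433 = 25*57 + 8
57 = 7*8 + 1
8 = 8*1 + 0
gcd(7222, 15877) = 1.
Working backward:
1 = 57 − 7·8
1 = −7·1433 + 176·57
1 = 176·7222 − 887·1433
1 = −887·15877 + 1950·7222
So 1 = (-887)·15877 + (1950)·7222.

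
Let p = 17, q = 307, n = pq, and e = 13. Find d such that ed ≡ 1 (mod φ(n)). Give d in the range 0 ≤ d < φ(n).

3013

φ(n) = (p−1)(q−1) = 16·306 = 4896.
Need d with 13·d ≡ 1 (mod 4896). Apply the extended Euclidean algorithm:
4896 = 376×13 + 8
13 = 1×8 + 5
8 = 1×5 + 3
5 = 1×3 + 2
3 = 1×2 + 1
2 = 2×1 + 0
Back-substitute:
1 = 3 − 2
1 = −5 + 2·3
1 = 2·8 − 3·5
1 = −3·13 + 5·8
1 = 5·4896 − 1883·13
So 13·(-1883) ≡ 1 (mod 4896), hence d ≡ -1883 ≡ 3013 (mod 4896).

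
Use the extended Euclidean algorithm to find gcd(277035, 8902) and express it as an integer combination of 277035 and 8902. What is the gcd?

1

Euclidean algorithm:
277035 = 31×8902 + 1073
8902 = 8×1073 + 318
1073 = 3×318 + 119
318 = 2×119 + 80
119 = 1×80 + 39
80 = 2×39 + 2
39 = 19×2 + 1
2 = 2×1 + 0
gcd(277035, 8902) = 1.
Working backward:
1 = 39 − 19·2
1 = −19·80 + 39·39
1 = 39·119 − 58·80
1 = −58·318 + 155·119
1 = 155·1073 − 523·318
1 = −523·8902 + 4339·1073
1 = 4339·277035 − 135032·8902
So 1 = (4339)·277035 + (-135032)·8902.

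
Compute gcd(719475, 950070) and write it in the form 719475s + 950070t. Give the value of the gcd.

15

Apply Euclid's algorithm to 950070 and 719475:
950070 = 1·719475 + 230595
719475 = 3·230595 + 27690
230595 = 8·27690 + 9075
27690 = 3·9075 + 465
9075 = 19·465 + 240
465 = 1·240 + 225
240 = 1·225 + 15
225 = 15·15 + 0
gcd(719475, 950070) = 15.
Back-substituting:
15 = 240 − 225
15 = −465 + 2·240
15 = 2·9075 − 39·465
15 = −39·27690 + 119·9075
15 = 119·230595 − 991·27690
15 = −991·719475 + 3092·230595
15 = 3092·950070 − 4083·719475
So 15 = (3092)·950070 + (-4083)·719475.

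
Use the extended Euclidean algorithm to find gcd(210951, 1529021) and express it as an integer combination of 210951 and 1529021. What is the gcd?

13

Euclidean algorithm:
1529021 = 7×210951 + 52364
210951 = 4×52364 + 1495
52364 = 35×1495 + 39
1495 = 38×39 + 13
39 = 3×13 + 0
gcd(210951, 1529021) = 13.
Working backward:
13 = 1495 − 38·39
13 = −38·52364 + 1331·1495
13 = 1331·210951 − 5362·52364
13 = −5362·1529021 + 38865·210951
So 13 = (-5362)·1529021 + (38865)·210951.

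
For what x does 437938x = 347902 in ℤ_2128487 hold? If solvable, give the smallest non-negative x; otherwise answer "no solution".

First find gcd(437938, 2128487):
2128487 = 4*437938 + 376735
437938 = 1*376735 + 61203
376735 = 6*61203 + 9517
61203 = 6*9517 + 4101
9517 = 2*4101 + 1315
4101 = 3*1315 + 156
1315 = 8*156 + 67
156 = 2*67 + 22
67 = 3*22 + 1
22 = 22*1 + 0
gcd = 1, so a unique solution mod 2128487 exists.
Back-substitute for the Bézout coefficients:
1 = 67 − 3·22
1 = −3·156 + 7·67
1 = 7·1315 − 59·156
1 = −59·4101 + 184·1315
1 = 184·9517 − 427·4101
1 = −427·61203 + 2746·9517
1 = 2746·376735 − 16903·61203
1 = −16903·437938 + 19649·376735
1 = 19649·2128487 − 95499·437938
So 437938·(-95499) ≡ 1 (mod 2128487), giving 437938⁻¹ ≡ 2032988.
x ≡ 437938⁻¹·347902 ≡ 2032988·347902 ≡ 1388972 (mod 2128487).

1388972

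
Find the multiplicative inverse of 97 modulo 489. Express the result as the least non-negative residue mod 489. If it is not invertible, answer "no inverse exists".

121

gcd(489, 97) by repeated division:
489 = 5×97 + 4
97 = 24×4 + 1
4 = 4×1 + 0
gcd = 1, so the inverse exists. Back-substitute:
1 = 97 − 24·4
1 = −24·489 + 121·97
So 97·121 ≡ 1 (mod 489).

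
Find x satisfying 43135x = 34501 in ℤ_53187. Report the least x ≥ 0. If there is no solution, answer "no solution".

23209

First find gcd(43135, 53187):
53187 = 1·43135 + 10052
43135 = 4·10052 + 2927
10052 = 3·2927 + 1271
2927 = 2·1271 + 385
1271 = 3·385 + 116
385 = 3·116 + 37
116 = 3·37 + 5
37 = 7·5 + 2
5 = 2·2 + 1
2 = 2·1 + 0
gcd = 1, so a unique solution mod 53187 exists.
Back-substitute for the Bézout coefficients:
1 = 5 − 2·2
1 = −2·37 + 15·5
1 = 15·116 − 47·37
1 = −47·385 + 156·116
1 = 156·1271 − 515·385
1 = −515·2927 + 1186·1271
1 = 1186·10052 − 4073·2927
1 = −4073·43135 + 17478·10052
1 = 17478·53187 − 21551·43135
So 43135·(-21551) ≡ 1 (mod 53187), giving 43135⁻¹ ≡ 31636.
x ≡ 43135⁻¹·34501 ≡ 31636·34501 ≡ 23209 (mod 53187).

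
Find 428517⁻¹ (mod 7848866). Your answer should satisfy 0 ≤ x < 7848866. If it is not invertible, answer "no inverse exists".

Extended Euclidean algorithm:
7848866 = 18*428517 + 135560
428517 = 3*135560 + 21837
135560 = 6*21837 + 4538
21837 = 4*4538 + 3685
4538 = 1*3685 + 853
3685 = 4*853 + 273
853 = 3*273 + 34
273 = 8*34 + 1
34 = 34*1 + 0
gcd = 1, so the inverse exists. Back-substitute:
1 = 273 − 8·34
1 = −8·853 + 25·273
1 = 25·3685 − 108·853
1 = −108·4538 + 133·3685
1 = 133·21837 − 640·4538
1 = −640·135560 + 3973·21837
1 = 3973·428517 − 12559·135560
1 = −12559·7848866 + 230035·428517
So 428517·230035 ≡ 1 (mod 7848866).

230035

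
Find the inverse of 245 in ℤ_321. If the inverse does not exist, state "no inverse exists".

Extended Euclidean algorithm:
321 = 1·245 + 76
245 = 3·76 + 17
76 = 4·17 + 8
17 = 2·8 + 1
8 = 8·1 + 0
gcd = 1, so the inverse exists. Back-substitute:
1 = 17 − 2·8
1 = −2·76 + 9·17
1 = 9·245 − 29·76
1 = −29·321 + 38·245
So 245·38 ≡ 1 (mod 321).

38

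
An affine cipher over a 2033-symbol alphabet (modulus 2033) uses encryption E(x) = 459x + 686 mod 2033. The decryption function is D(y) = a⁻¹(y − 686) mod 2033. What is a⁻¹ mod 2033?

Extended Euclidean algorithm:
2033 = 4·459 + 197
459 = 2·197 + 65
197 = 3·65 + 2
65 = 32·2 + 1
2 = 2·1 + 0
The gcd is 1. Working backward:
1 = 65 − 32·2
1 = −32·197 + 97·65
1 = 97·459 − 226·197
1 = −226·2033 + 1001·459
So 459·1001 ≡ 1 (mod 2033).

1001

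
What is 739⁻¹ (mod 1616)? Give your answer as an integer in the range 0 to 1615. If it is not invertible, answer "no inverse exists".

Apply the Euclidean algorithm to 1616 and 739:
1616 = 2*739 + 138
739 = 5*138 + 49
138 = 2*49 + 40
49 = 1*40 + 9
40 = 4*9 + 4
9 = 2*4 + 1
4 = 4*1 + 0
gcd = 1, so the inverse exists. Back-substitute:
1 = 9 − 2·4
1 = −2·40 + 9·9
1 = 9·49 − 11·40
1 = −11·138 + 31·49
1 = 31·739 − 166·138
1 = −166·1616 + 363·739
So 739·363 ≡ 1 (mod 1616).

363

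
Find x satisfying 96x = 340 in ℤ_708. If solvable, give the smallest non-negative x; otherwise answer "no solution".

gcd(96, 708):
708 = 7×96 + 36
96 = 2×36 + 24
36 = 1×24 + 12
24 = 2×12 + 0
gcd = 12, but 12 ∤ 340, so the congruence has no solution.

no solution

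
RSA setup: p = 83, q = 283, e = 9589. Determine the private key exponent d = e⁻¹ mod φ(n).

15793

φ(n) = (p−1)(q−1) = 82·282 = 23124.
Need d with 9589·d ≡ 1 (mod 23124). Apply the extended Euclidean algorithm:
23124 = 2*9589 + 3946
9589 = 2*3946 + 1697
3946 = 2*1697 + 552
1697 = 3*552 + 41
552 = 13*41 + 19
41 = 2*19 + 3
19 = 6*3 + 1
3 = 3*1 + 0
Back-substitute:
1 = 19 − 6·3
1 = −6·41 + 13·19
1 = 13·552 − 175·41
1 = −175·1697 + 538·552
1 = 538·3946 − 1251·1697
1 = −1251·9589 + 3040·3946
1 = 3040·23124 − 7331·9589
So 9589·(-7331) ≡ 1 (mod 23124), hence d ≡ -7331 ≡ 15793 (mod 23124).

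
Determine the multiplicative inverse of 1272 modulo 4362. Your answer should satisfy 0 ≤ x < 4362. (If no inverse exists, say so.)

no inverse exists

Euclidean algorithm on 4362, 1272:
4362 = 3·1272 + 546
1272 = 2·546 + 180
546 = 3·180 + 6
180 = 30·6 + 0
Since gcd = 6 > 1, 1272 is not a unit mod 4362.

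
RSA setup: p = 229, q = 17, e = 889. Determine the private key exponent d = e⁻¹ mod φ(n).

3529

φ(n) = (p−1)(q−1) = 228·16 = 3648.
Need d with 889·d ≡ 1 (mod 3648). Apply the extended Euclidean algorithm:
3648 = 4*889 + 92
889 = 9*92 + 61
92 = 1*61 + 31
61 = 1*31 + 30
31 = 1*30 + 1
30 = 30*1 + 0
Back-substitute:
1 = 31 − 30
1 = −61 + 2·31
1 = 2·92 − 3·61
1 = −3·889 + 29·92
1 = 29·3648 − 119·889
So 889·(-119) ≡ 1 (mod 3648), hence d ≡ -119 ≡ 3529 (mod 3648).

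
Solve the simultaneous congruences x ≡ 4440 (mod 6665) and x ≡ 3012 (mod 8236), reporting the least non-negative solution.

Write x = 4440 + 6665·k. Then 6665·k ≡ 3012 − 4440 ≡ 6808 (mod 8236).
Need 6665⁻¹ mod 8236. Extended Euclid on (8236, 6665):
8236 = 1×6665 + 1571
6665 = 4×1571 + 381
1571 = 4×381 + 47
381 = 8×47 + 5
47 = 9×5 + 2
5 = 2×2 + 1
2 = 2×1 + 0
Back-substitute:
1 = 5 − 2·2
1 = −2·47 + 19·5
1 = 19·381 − 154·47
1 = −154·1571 + 635·381
1 = 635·6665 − 2694·1571
1 = −2694·8236 + 3329·6665
6665⁻¹ ≡ 3329 (mod 8236), so k ≡ 3329·6808 ≡ 6596 (mod 8236).
x = 4440 + 6665·6596 = 43966780.

43966780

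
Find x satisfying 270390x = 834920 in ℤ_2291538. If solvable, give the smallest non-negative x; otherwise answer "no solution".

no solution

gcd(270390, 2291538):
2291538 = 8*270390 + 128418
270390 = 2*128418 + 13554
128418 = 9*13554 + 6432
13554 = 2*6432 + 690
6432 = 9*690 + 222
690 = 3*222 + 24
222 = 9*24 + 6
24 = 4*6 + 0
gcd = 6, but 6 ∤ 834920, so the congruence has no solution.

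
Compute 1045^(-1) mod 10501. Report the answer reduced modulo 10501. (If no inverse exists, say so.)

10089

gcd(10501, 1045) by repeated division:
10501 = 10*1045 + 51
1045 = 20*51 + 25
51 = 2*25 + 1
25 = 25*1 + 0
Since gcd(1045, 10501) = 1, back-substitute to write 1 as a combination:
1 = 51 − 2·25
1 = −2·1045 + 41·51
1 = 41·10501 − 412·1045
So 1045·(-412) ≡ 1 (mod 10501), and -412 ≡ 10089 (mod 10501).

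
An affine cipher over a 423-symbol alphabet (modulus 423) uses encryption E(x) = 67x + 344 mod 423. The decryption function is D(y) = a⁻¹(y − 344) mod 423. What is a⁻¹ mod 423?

gcd(423, 67) by repeated division:
423 = 6·67 + 21
67 = 3·21 + 4
21 = 5·4 + 1
4 = 4·1 + 0
Since gcd(67, 423) = 1, back-substitute to write 1 as a combination:
1 = 21 − 5·4
1 = −5·67 + 16·21
1 = 16·423 − 101·67
Hence 67⁻¹ ≡ -101 ≡ 322 (mod 423).

322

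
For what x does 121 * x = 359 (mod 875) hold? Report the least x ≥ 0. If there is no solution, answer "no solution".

379

First find gcd(121, 875):
875 = 7×121 + 28
121 = 4×28 + 9
28 = 3×9 + 1
9 = 9×1 + 0
gcd = 1, so a unique solution mod 875 exists.
Back-substitute for the Bézout coefficients:
1 = 28 − 3·9
1 = −3·121 + 13·28
1 = 13·875 − 94·121
So 121·(-94) ≡ 1 (mod 875), giving 121⁻¹ ≡ 781.
x ≡ 121⁻¹·359 ≡ 781·359 ≡ 379 (mod 875).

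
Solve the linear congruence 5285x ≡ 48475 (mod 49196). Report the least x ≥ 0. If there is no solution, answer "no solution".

6851

First find gcd(5285, 49196):
49196 = 9×5285 + 1631
5285 = 3×1631 + 392
1631 = 4×392 + 63
392 = 6×63 + 14
63 = 4×14 + 7
14 = 2×7 + 0
gcd = 7 and 7 | 48475, so solutions exist. Divide through by 7: 755x ≡ 6925 (mod 7028).
Now find 755⁻¹ mod 7028:
7028 = 9×755 + 233
755 = 3×233 + 56
233 = 4×56 + 9
56 = 6×9 + 2
9 = 4×2 + 1
2 = 2×1 + 0
Back-substitute:
1 = 9 − 4·2
1 = −4·56 + 25·9
1 = 25·233 − 104·56
1 = −104·755 + 337·233
1 = 337·7028 − 3137·755
So 755·(-3137) ≡ 1 (mod 7028), i.e. 755⁻¹ ≡ 3891.
Then x ≡ 3891·6925 ≡ 6851 (mod 7028); the smallest non-negative solution is x = 6851.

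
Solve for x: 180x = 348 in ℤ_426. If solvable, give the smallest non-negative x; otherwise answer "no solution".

First find gcd(180, 426):
426 = 2×180 + 66
180 = 2×66 + 48
66 = 1×48 + 18
48 = 2×18 + 12
18 = 1×12 + 6
12 = 2×6 + 0
gcd = 6 and 6 | 348, so solutions exist. Divide through by 6: 30x ≡ 58 (mod 71).
Now find 30⁻¹ mod 71:
71 = 2×30 + 11
30 = 2×11 + 8
11 = 1×8 + 3
8 = 2×3 + 2
3 = 1×2 + 1
2 = 2×1 + 0
Back-substitute:
1 = 3 − 2
1 = −8 + 3·3
1 = 3·11 − 4·8
1 = −4·30 + 11·11
1 = 11·71 − 26·30
So 30·(-26) ≡ 1 (mod 71), i.e. 30⁻¹ ≡ 45.
Then x ≡ 45·58 ≡ 54 (mod 71); the smallest non-negative solution is x = 54.

54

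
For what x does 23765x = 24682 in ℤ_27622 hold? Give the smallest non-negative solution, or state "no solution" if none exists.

366

First find gcd(23765, 27622):
27622 = 1×23765 + 3857
23765 = 6×3857 + 623
3857 = 6×623 + 119
623 = 5×119 + 28
119 = 4×28 + 7
28 = 4×7 + 0
gcd = 7 and 7 | 24682, so solutions exist. Divide through by 7: 3395x ≡ 3526 (mod 3946).
Now find 3395⁻¹ mod 3946:
3946 = 1·3395 + 551
3395 = 6·551 + 89
551 = 6·89 + 17
89 = 5·17 + 4
17 = 4·4 + 1
4 = 4·1 + 0
Back-substitute:
1 = 17 − 4·4
1 = −4·89 + 21·17
1 = 21·551 − 130·89
1 = −130·3395 + 801·551
1 = 801·3946 − 931·3395
So 3395·(-931) ≡ 1 (mod 3946), i.e. 3395⁻¹ ≡ 3015.
Then x ≡ 3015·3526 ≡ 366 (mod 3946); the smallest non-negative solution is x = 366.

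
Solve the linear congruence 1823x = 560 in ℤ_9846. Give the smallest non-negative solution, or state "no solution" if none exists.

508

First find gcd(1823, 9846):
9846 = 5·1823 + 731
1823 = 2·731 + 361
731 = 2·361 + 9
361 = 40·9 + 1
9 = 9·1 + 0
gcd = 1, so a unique solution mod 9846 exists.
Back-substitute for the Bézout coefficients:
1 = 361 − 40·9
1 = −40·731 + 81·361
1 = 81·1823 − 202·731
1 = −202·9846 + 1091·1823
So 1823·(1091) ≡ 1 (mod 9846), giving 1823⁻¹ ≡ 1091.
x ≡ 1823⁻¹·560 ≡ 1091·560 ≡ 508 (mod 9846).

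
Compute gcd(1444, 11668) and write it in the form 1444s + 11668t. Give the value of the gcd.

Euclidean algorithm:
11668 = 8·1444 + 116
1444 = 12·116 + 52
116 = 2·52 + 12
52 = 4·12 + 4
12 = 3·4 + 0
gcd(1444, 11668) = 4.
Working backward:
4 = 52 − 4·12
4 = −4·116 + 9·52
4 = 9·1444 − 112·116
4 = −112·11668 + 905·1444
So 4 = (-112)·11668 + (905)·1444.

4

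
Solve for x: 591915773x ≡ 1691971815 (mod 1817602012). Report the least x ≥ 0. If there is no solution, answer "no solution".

First find gcd(591915773, 1817602012):
1817602012 = 3·591915773 + 41854693
591915773 = 14·41854693 + 5950071
41854693 = 7·5950071 + 204196
5950071 = 29·204196 + 28387
204196 = 7·28387 + 5487
28387 = 5·5487 + 952
5487 = 5·952 + 727
952 = 1·727 + 225
727 = 3·225 + 52
225 = 4·52 + 17
52 = 3·17 + 1
17 = 17·1 + 0
gcd = 1, so a unique solution mod 1817602012 exists.
Back-substitute for the Bézout coefficients:
1 = 52 − 3·17
1 = −3·225 + 13·52
1 = 13·727 − 42·225
1 = −42·952 + 55·727
1 = 55·5487 − 317·952
1 = −317·28387 + 1640·5487
1 = 1640·204196 − 11797·28387
1 = −11797·5950071 + 343753·204196
1 = 343753·41854693 − 2418068·5950071
1 = −2418068·591915773 + 34196705·41854693
1 = 34196705·1817602012 − 105008183·591915773
So 591915773·(-105008183) ≡ 1 (mod 1817602012), giving 591915773⁻¹ ≡ 1712593829.
x ≡ 591915773⁻¹·1691971815 ≡ 1712593829·1691971815 ≡ 1508959775 (mod 1817602012).

1508959775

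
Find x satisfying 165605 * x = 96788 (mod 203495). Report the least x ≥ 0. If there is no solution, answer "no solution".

no solution

gcd(165605, 203495):
203495 = 1·165605 + 37890
165605 = 4·37890 + 14045
37890 = 2·14045 + 9800
14045 = 1·9800 + 4245
9800 = 2·4245 + 1310
4245 = 3·1310 + 315
1310 = 4·315 + 50
315 = 6·50 + 15
50 = 3·15 + 5
15 = 3·5 + 0
gcd = 5, but 5 ∤ 96788, so the congruence has no solution.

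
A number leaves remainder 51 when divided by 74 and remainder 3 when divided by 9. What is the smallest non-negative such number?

273

Write x = 51 + 74·k. Then 74·k ≡ 3 − 51 ≡ 6 (mod 9).
Need 74⁻¹ mod 9. Extended Euclid on (9, 2):
9 = 4×2 + 1
2 = 2×1 + 0
Back-substitute:
1 = 9 − 4·2
74⁻¹ ≡ 5 (mod 9), so k ≡ 5·6 ≡ 3 (mod 9).
x = 51 + 74·3 = 273.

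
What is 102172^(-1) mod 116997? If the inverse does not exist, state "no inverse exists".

gcd(116997, 102172) by repeated division:
116997 = 1·102172 + 14825
102172 = 6·14825 + 13222
14825 = 1·13222 + 1603
13222 = 8·1603 + 398
1603 = 4·398 + 11
398 = 36·11 + 2
11 = 5·2 + 1
2 = 2·1 + 0
gcd = 1, so the inverse exists. Back-substitute:
1 = 11 − 5·2
1 = −5·398 + 181·11
1 = 181·1603 − 729·398
1 = −729·13222 + 6013·1603
1 = 6013·14825 − 6742·13222
1 = −6742·102172 + 46465·14825
1 = 46465·116997 − 53207·102172
Hence 102172⁻¹ ≡ -53207 ≡ 63790 (mod 116997).

63790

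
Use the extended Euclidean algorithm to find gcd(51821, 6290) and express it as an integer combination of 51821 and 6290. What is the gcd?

1

Repeated division:
51821 = 8*6290 + 1501
6290 = 4*1501 + 286
1501 = 5*286 + 71
286 = 4*71 + 2
71 = 35*2 + 1
2 = 2*1 + 0
gcd(51821, 6290) = 1.
Express as a combination:
1 = 71 − 35·2
1 = −35·286 + 141·71
1 = 141·1501 − 740·286
1 = −740·6290 + 3101·1501
1 = 3101·51821 − 25548·6290
So 1 = (3101)·51821 + (-25548)·6290.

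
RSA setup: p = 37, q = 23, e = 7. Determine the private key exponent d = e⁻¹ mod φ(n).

φ(n) = (p−1)(q−1) = 36·22 = 792.
Need d with 7·d ≡ 1 (mod 792). Apply the extended Euclidean algorithm:
792 = 113*7 + 1
7 = 7*1 + 0
Back-substitute:
1 = 792 − 113·7
So 7·(-113) ≡ 1 (mod 792), hence d ≡ -113 ≡ 679 (mod 792).

679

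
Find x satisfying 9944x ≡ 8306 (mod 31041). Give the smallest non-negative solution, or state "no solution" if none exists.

6013

First find gcd(9944, 31041):
31041 = 3*9944 + 1209
9944 = 8*1209 + 272
1209 = 4*272 + 121
272 = 2*121 + 30
121 = 4*30 + 1
30 = 30*1 + 0
gcd = 1, so a unique solution mod 31041 exists.
Back-substitute for the Bézout coefficients:
1 = 121 − 4·30
1 = −4·272 + 9·121
1 = 9·1209 − 40·272
1 = −40·9944 + 329·1209
1 = 329·31041 − 1027·9944
So 9944·(-1027) ≡ 1 (mod 31041), giving 9944⁻¹ ≡ 30014.
x ≡ 9944⁻¹·8306 ≡ 30014·8306 ≡ 6013 (mod 31041).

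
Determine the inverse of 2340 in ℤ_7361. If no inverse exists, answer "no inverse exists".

626

Apply the Euclidean algorithm to 7361 and 2340:
7361 = 3*2340 + 341
2340 = 6*341 + 294
341 = 1*294 + 47
294 = 6*47 + 12
47 = 3*12 + 11
12 = 1*11 + 1
11 = 11*1 + 0
The gcd is 1. Working backward:
1 = 12 − 11
1 = −47 + 4·12
1 = 4·294 − 25·47
1 = −25·341 + 29·294
1 = 29·2340 − 199·341
1 = −199·7361 + 626·2340
So 2340·626 ≡ 1 (mod 7361).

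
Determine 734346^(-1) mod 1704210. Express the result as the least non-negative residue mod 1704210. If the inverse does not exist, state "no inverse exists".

no inverse exists

Euclidean algorithm on 1704210, 734346:
1704210 = 2×734346 + 235518
734346 = 3×235518 + 27792
235518 = 8×27792 + 13182
27792 = 2×13182 + 1428
13182 = 9×1428 + 330
1428 = 4×330 + 108
330 = 3×108 + 6
108 = 18×6 + 0
The gcd is 6, not 1, hence no inverse exists.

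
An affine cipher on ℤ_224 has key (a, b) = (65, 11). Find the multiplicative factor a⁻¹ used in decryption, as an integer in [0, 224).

193

Extended Euclidean algorithm:
224 = 3*65 + 29
65 = 2*29 + 7
29 = 4*7 + 1
7 = 7*1 + 0
gcd = 1, so the inverse exists. Back-substitute:
1 = 29 − 4·7
1 = −4·65 + 9·29
1 = 9·224 − 31·65
So 65·(-31) ≡ 1 (mod 224), and -31 ≡ 193 (mod 224).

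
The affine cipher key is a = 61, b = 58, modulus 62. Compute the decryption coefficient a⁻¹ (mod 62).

61

Run Euclid on (62, 61):
62 = 1·61 + 1
61 = 61·1 + 0
gcd = 1, so the inverse exists. Back-substitute:
1 = 62 − 61
Thus 61·(-1) ≡ 1 (mod 62); reducing, -1 mod 62 = 61.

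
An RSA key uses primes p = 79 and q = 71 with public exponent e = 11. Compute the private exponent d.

φ(n) = (p−1)(q−1) = 78·70 = 5460.
Need d with 11·d ≡ 1 (mod 5460). Apply the extended Euclidean algorithm:
5460 = 496·11 + 4
11 = 2·4 + 3
4 = 1·3 + 1
3 = 3·1 + 0
Back-substitute:
1 = 4 − 3
1 = −11 + 3·4
1 = 3·5460 − 1489·11
So 11·(-1489) ≡ 1 (mod 5460), hence d ≡ -1489 ≡ 3971 (mod 5460).

3971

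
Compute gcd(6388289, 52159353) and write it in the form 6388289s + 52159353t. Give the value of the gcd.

1

Apply Euclid's algorithm to 52159353 and 6388289:
52159353 = 8×6388289 + 1053041
6388289 = 6×1053041 + 70043
1053041 = 15×70043 + 2396
70043 = 29×2396 + 559
2396 = 4×559 + 160
559 = 3×160 + 79
160 = 2×79 + 2
79 = 39×2 + 1
2 = 2×1 + 0
gcd(6388289, 52159353) = 1.
Express as a combination:
1 = 79 − 39·2
1 = −39·160 + 79·79
1 = 79·559 − 276·160
1 = −276·2396 + 1183·559
1 = 1183·70043 − 34583·2396
1 = −34583·1053041 + 519928·70043
1 = 519928·6388289 − 3154151·1053041
1 = −3154151·52159353 + 25753136·6388289
So 1 = (-3154151)·52159353 + (25753136)·6388289.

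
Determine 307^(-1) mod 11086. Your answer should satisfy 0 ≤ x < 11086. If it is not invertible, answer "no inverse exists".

Apply the Euclidean algorithm to 11086 and 307:
11086 = 36·307 + 34
307 = 9·34 + 1
34 = 34·1 + 0
gcd = 1, so the inverse exists. Back-substitute:
1 = 307 − 9·34
1 = −9·11086 + 325·307
So 307·325 ≡ 1 (mod 11086).

325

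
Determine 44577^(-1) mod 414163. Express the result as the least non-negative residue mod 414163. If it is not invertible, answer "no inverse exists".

gcd(414163, 44577) by repeated division:
414163 = 9·44577 + 12970
44577 = 3·12970 + 5667
12970 = 2·5667 + 1636
5667 = 3·1636 + 759
1636 = 2·759 + 118
759 = 6·118 + 51
118 = 2·51 + 16
51 = 3·16 + 3
16 = 5·3 + 1
3 = 3·1 + 0
The gcd is 1. Working backward:
1 = 16 − 5·3
1 = −5·51 + 16·16
1 = 16·118 − 37·51
1 = −37·759 + 238·118
1 = 238·1636 − 513·759
1 = −513·5667 + 1777·1636
1 = 1777·12970 − 4067·5667
1 = −4067·44577 + 13978·12970
1 = 13978·414163 − 129869·44577
Thus 44577·(-129869) ≡ 1 (mod 414163); reducing, -129869 mod 414163 = 284294.

284294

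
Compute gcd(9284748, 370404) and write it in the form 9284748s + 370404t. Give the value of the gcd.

12

Euclidean algorithm:
9284748 = 25*370404 + 24648
370404 = 15*24648 + 684
24648 = 36*684 + 24
684 = 28*24 + 12
24 = 2*12 + 0
gcd(9284748, 370404) = 12.
Express as a combination:
12 = 684 − 28·24
12 = −28·24648 + 1009·684
12 = 1009·370404 − 15163·24648
12 = −15163·9284748 + 380084·370404
So 12 = (-15163)·9284748 + (380084)·370404.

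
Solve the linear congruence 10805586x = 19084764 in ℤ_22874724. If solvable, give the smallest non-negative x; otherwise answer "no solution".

3104468

First find gcd(10805586, 22874724):
22874724 = 2×10805586 + 1263552
10805586 = 8×1263552 + 697170
1263552 = 1×697170 + 566382
697170 = 1×566382 + 130788
566382 = 4×130788 + 43230
130788 = 3×43230 + 1098
43230 = 39×1098 + 408
1098 = 2×408 + 282
408 = 1×282 + 126
282 = 2×126 + 30
126 = 4×30 + 6
30 = 5×6 + 0
gcd = 6 and 6 | 19084764, so solutions exist. Divide through by 6: 1800931x ≡ 3180794 (mod 3812454).
Now find 1800931⁻¹ mod 3812454:
3812454 = 2×1800931 + 210592
1800931 = 8×210592 + 116195
210592 = 1×116195 + 94397
116195 = 1×94397 + 21798
94397 = 4×21798 + 7205
21798 = 3×7205 + 183
7205 = 39×183 + 68
183 = 2×68 + 47
68 = 1×47 + 21
47 = 2×21 + 5
21 = 4×5 + 1
5 = 5×1 + 0
Back-substitute:
1 = 21 − 4·5
1 = −4·47 + 9·21
1 = 9·68 − 13·47
1 = −13·183 + 35·68
1 = 35·7205 − 1378·183
1 = −1378·21798 + 4169·7205
1 = 4169·94397 − 18054·21798
1 = −18054·116195 + 22223·94397
1 = 22223·210592 − 40277·116195
1 = −40277·1800931 + 344439·210592
1 = 344439·3812454 − 729155·1800931
So 1800931·(-729155) ≡ 1 (mod 3812454), i.e. 1800931⁻¹ ≡ 3083299.
Then x ≡ 3083299·3180794 ≡ 3104468 (mod 3812454); the smallest non-negative solution is x = 3104468.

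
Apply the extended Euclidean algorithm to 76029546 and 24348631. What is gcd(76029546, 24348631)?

1

Euclidean algorithm:
76029546 = 3·24348631 + 2983653
24348631 = 8·2983653 + 479407
2983653 = 6·479407 + 107211
479407 = 4·107211 + 50563
107211 = 2·50563 + 6085
50563 = 8·6085 + 1883
6085 = 3·1883 + 436
1883 = 4·436 + 139
436 = 3·139 + 19
139 = 7·19 + 6
19 = 3·6 + 1
6 = 6·1 + 0
gcd(76029546, 24348631) = 1.
Back-substituting:
1 = 19 − 3·6
1 = −3·139 + 22·19
1 = 22·436 − 69·139
1 = −69·1883 + 298·436
1 = 298·6085 − 963·1883
1 = −963·50563 + 8002·6085
1 = 8002·107211 − 16967·50563
1 = −16967·479407 + 75870·107211
1 = 75870·2983653 − 472187·479407
1 = −472187·24348631 + 3853366·2983653
1 = 3853366·76029546 − 12032285·24348631
So 1 = (3853366)·76029546 + (-12032285)·24348631.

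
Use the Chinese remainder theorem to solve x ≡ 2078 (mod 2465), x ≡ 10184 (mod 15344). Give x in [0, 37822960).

Write x = 2078 + 2465·k. Then 2465·k ≡ 10184 − 2078 ≡ 8106 (mod 15344).
Need 2465⁻¹ mod 15344. Extended Euclid on (15344, 2465):
15344 = 6*2465 + 554
2465 = 4*554 + 249
554 = 2*249 + 56
249 = 4*56 + 25
56 = 2*25 + 6
25 = 4*6 + 1
6 = 6*1 + 0
Back-substitute:
1 = 25 − 4·6
1 = −4·56 + 9·25
1 = 9·249 − 40·56
1 = −40·554 + 89·249
1 = 89·2465 − 396·554
1 = −396·15344 + 2465·2465
2465⁻¹ ≡ 2465 (mod 15344), so k ≡ 2465·8106 ≡ 3402 (mod 15344).
x = 2078 + 2465·3402 = 8388008.

8388008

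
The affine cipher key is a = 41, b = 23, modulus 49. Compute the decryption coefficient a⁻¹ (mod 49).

6

Apply the Euclidean algorithm to 49 and 41:
49 = 1·41 + 8
41 = 5·8 + 1
8 = 8·1 + 0
gcd = 1, so the inverse exists. Back-substitute:
1 = 41 − 5·8
1 = −5·49 + 6·41
So 41·6 ≡ 1 (mod 49).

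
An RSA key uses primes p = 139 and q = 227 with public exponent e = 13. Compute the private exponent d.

28789

φ(n) = (p−1)(q−1) = 138·226 = 31188.
Need d with 13·d ≡ 1 (mod 31188). Apply the extended Euclidean algorithm:
31188 = 2399·13 + 1
13 = 13·1 + 0
Back-substitute:
1 = 31188 − 2399·13
So 13·(-2399) ≡ 1 (mod 31188), hence d ≡ -2399 ≡ 28789 (mod 31188).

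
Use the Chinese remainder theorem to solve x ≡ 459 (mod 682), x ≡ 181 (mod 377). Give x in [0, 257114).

Write x = 459 + 682·k. Then 682·k ≡ 181 − 459 ≡ 99 (mod 377).
Need 682⁻¹ mod 377. Extended Euclid on (377, 305):
377 = 1·305 + 72
305 = 4·72 + 17
72 = 4·17 + 4
17 = 4·4 + 1
4 = 4·1 + 0
Back-substitute:
1 = 17 − 4·4
1 = −4·72 + 17·17
1 = 17·305 − 72·72
1 = −72·377 + 89·305
682⁻¹ ≡ 89 (mod 377), so k ≡ 89·99 ≡ 140 (mod 377).
x = 459 + 682·140 = 95939.

95939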